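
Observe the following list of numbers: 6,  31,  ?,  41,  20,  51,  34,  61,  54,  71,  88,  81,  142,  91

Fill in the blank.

The terms cycle through 2 interleaved subsequences.
Track A = 6, ?, 20, 34, 54, 88, 142: each term equals the sum of the previous two.
Track B = 31, 41, 51, 61, 71, 81, 91: adding 10 each time.
Filling track A at index 2 by its rule yields 14.

14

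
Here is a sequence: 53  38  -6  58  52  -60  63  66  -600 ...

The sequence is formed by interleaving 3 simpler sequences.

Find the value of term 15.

-60000

The terms cycle through 3 interleaved subsequences.
Subsequence A: 53, 58, 63 (adding 5 each time).
Subsequence B: 38, 52, 66 (adding 14 each time).
Subsequence C: -6, -60, -600 (geometric, ×10 each step).
The 15th slot belongs to subsequence C; its 5th term is -60000.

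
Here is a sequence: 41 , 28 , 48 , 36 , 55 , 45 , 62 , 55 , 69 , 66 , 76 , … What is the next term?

78

Odd-indexed and even-indexed terms follow separate rules.
Stream A: 41, 48, 55, 62, 69, 76 — arithmetic, step +7.
Stream B: 28, 36, 45, 55, 66 — the triangular numbers T_7, T_8, ….
The 12th slot belongs to stream B; its 6th term is 78.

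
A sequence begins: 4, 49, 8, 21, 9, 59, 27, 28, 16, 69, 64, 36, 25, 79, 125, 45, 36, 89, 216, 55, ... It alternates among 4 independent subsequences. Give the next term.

49

Split by position mod 4: positions 1, 5, 9, … form one track, and each other residue class forms its own.
Track A is 4, 9, 16, 25, 36, which is the squares 2², 3², 4², ….
Track B is 49, 59, 69, 79, 89, which is linear: a_n = 39 + 10·n.
Track C is 8, 27, 64, 125, 216, which is the cubes 2³, 3³, 4³, ….
Track D is 21, 28, 36, 45, 55, which is triangular numbers n(n+1)/2 for n = 6, 7, ….
The 21st slot belongs to track A; its 6th term is 49.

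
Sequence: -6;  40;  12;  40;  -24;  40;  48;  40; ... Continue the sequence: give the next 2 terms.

-96, 40

Split by position mod 2 into 2 tracks.
Subsequence A is -6, 12, -24, 48, which is multiplying by -2 each time.
Subsequence B is 40, 40, 40, 40, which is the constant sequence 40.
Term 9 comes from subsequence A (its 5th entry): -96.
The 10th slot belongs to subsequence B; its 5th term is 40.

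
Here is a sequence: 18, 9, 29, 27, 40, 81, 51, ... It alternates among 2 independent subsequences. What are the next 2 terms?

Odd-indexed and even-indexed terms follow separate rules.
Track A: 18, 29, 40, 51 (arithmetic with common difference +11).
Track B: 9, 27, 81 (powers 3^2, 3^3, 3^4, …).
The 8th slot belongs to track B; its 4th term is 243.
Position 9 → track A, term 5 = 62.

243, 62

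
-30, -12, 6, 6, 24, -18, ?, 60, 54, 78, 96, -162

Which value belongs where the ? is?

Positions follow the repeating pattern AAB; grouping by letter gives 2 tracks.
Stream A: -30, -12, 6, 24, ?, 60, 78, 96 (linear: a_n = -48 + 18·n).
Stream B: 6, -18, 54, -162 (multiplying by -3 each time).
Stream A's pattern makes the blank 42.

42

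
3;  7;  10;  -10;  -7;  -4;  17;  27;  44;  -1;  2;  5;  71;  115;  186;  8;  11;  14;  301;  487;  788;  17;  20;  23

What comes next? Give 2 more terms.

1275, 2063

Positions follow the repeating pattern AAABBB; grouping by letter gives 2 tracks.
Subsequence A is 3, 7, 10, 17, 27, 44, 71, 115, 186, 301, 487, 788, which is each term equals the sum of the previous two.
Subsequence B is -10, -7, -4, -1, 2, 5, 8, 11, 14, 17, 20, 23, which is arithmetic, step +3.
Term 25 comes from subsequence A (its 13th entry): 1275.
Term 26 comes from subsequence A (its 14th entry): 2063.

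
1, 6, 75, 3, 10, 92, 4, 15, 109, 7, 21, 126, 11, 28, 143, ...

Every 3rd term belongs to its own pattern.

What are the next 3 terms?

Split by position mod 3 into 3 tracks.
Track A: 1, 3, 4, 7, 11 (a Fibonacci-like recurrence a_n = a_{n-1} + a_{n-2}).
Track B: 6, 10, 15, 21, 28 (triangular numbers n(n+1)/2 for n = 3, 4, …).
Track C: 75, 92, 109, 126, 143 (adding 17 each time).
Position 16 → track A, term 6 = 18.
Term 17 comes from track B (its 6th entry): 36.
Position 18 falls in track C as its term 6, giving 160.

18, 36, 160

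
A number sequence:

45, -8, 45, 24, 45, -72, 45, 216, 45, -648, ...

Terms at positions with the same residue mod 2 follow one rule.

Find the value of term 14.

-5832

Taking every 2nd term gives 2 separate tracks.
Subsequence A: 45, 45, 45, 45, 45 (always 45).
Subsequence B: -8, 24, -72, 216, -648 (geometric, ×-3 each step).
Position 14 → subsequence B, term 7 = -5832.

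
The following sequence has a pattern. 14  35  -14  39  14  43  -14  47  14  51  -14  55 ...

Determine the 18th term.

67

Taking every 2nd term gives 2 separate tracks.
Track A is 14, -14, 14, -14, 14, -14, which is alternating ±14.
Track B is 35, 39, 43, 47, 51, 55, which is adding 4 each time.
Term 18 comes from track B (its 9th entry): 67.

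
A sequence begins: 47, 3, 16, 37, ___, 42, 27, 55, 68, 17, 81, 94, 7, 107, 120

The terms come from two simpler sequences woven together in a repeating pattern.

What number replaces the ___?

29

Positions follow the repeating pattern ABB; grouping by letter gives 2 tracks.
Track A is 47, 37, 27, 17, 7, which is arithmetic with common difference −10.
Track B is 3, 16, ?, 42, 55, 68, 81, 94, 107, 120, which is arithmetic, step +13.
Filling track B at index 3 by its rule yields 29.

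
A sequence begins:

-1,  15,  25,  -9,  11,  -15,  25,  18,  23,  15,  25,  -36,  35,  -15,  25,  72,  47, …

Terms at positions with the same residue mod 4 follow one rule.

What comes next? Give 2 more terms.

The terms cycle through 4 interleaved subsequences.
Track A: -1, 11, 23, 35, 47. Adding 12 each time.
Track B: 15, -15, 15, -15. Oscillating between 15 and -15.
Track C: 25, 25, 25, 25. Constant 25.
Track D: -9, 18, -36, 72. Geometric with ratio -2.
Position 18 → track B, term 5 = 15.
Position 19 → track C, term 5 = 25.

15, 25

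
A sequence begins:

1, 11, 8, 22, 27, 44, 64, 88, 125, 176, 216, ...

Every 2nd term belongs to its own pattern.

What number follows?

Split by position mod 2 into 2 tracks.
Stream A: 1, 8, 27, 64, 125, 216 — the cubes 1³, 2³, 3³, ….
Stream B: 11, 22, 44, 88, 176 — geometric with ratio 2.
Position 12 falls in stream B as its term 6, giving 352.

352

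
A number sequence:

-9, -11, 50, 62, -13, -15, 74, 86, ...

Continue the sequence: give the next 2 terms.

Reading positions in blocks of 4 reveals the pattern AABB — 2 tracks woven together.
Subsequence A: -9, -11, -13, -15. Arithmetic with common difference −2.
Subsequence B: 50, 62, 74, 86. Adding 12 each time.
The 9th slot belongs to subsequence A; its 5th term is -17.
Position 10 falls in subsequence A as its term 6, giving -19.

-17, -19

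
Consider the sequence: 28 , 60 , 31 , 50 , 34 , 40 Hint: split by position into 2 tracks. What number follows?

37

The terms cycle through 2 interleaved subsequences.
Track A: 28, 31, 34 — adding 3 each time.
Track B: 60, 50, 40 — linear: a_n = 70 − 10·n.
Position 7 falls in track A as its term 4, giving 37.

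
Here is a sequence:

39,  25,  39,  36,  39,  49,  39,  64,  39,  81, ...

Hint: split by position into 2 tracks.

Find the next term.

Positions 1, 3, 5, … form one subsequence and positions 2, 4, 6, … form another.
Track A: 39, 39, 39, 39, 39. The constant sequence 39.
Track B: 25, 36, 49, 64, 81. Consecutive squares n² from n = 5.
Position 11 → track A, term 6 = 39.

39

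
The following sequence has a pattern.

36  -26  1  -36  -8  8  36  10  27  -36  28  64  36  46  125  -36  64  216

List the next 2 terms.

Split by position mod 3: positions 1, 4, 7, … form one track, and each other residue class forms its own.
Track A: 36, -36, 36, -36, 36, -36. Oscillating between 36 and -36.
Track B: -26, -8, 10, 28, 46, 64. Arithmetic with common difference +18.
Track C: 1, 8, 27, 64, 125, 216. Consecutive cubes n³ from n = 1.
Position 19 → track A, term 7 = 36.
The 20th slot belongs to track B; its 7th term is 82.

36, 82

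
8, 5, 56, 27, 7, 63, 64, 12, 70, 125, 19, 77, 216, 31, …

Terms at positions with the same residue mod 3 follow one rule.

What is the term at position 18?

Read the sequence 3 terms at a time; column i is its own pattern.
Track A = 8, 27, 64, 125, 216: consecutive cubes n³ from n = 2.
Track B = 5, 7, 12, 19, 31: Fibonacci-style (each term is the sum of the two before it).
Track C = 56, 63, 70, 77: arithmetic with common difference +7.
Position 18 falls in track C as its term 6, giving 91.

91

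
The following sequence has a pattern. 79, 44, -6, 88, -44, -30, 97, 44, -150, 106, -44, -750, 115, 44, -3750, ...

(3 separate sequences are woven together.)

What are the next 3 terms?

124, -44, -18750

The terms cycle through 3 interleaved subsequences.
Track A is 79, 88, 97, 106, 115, which is arithmetic, step +9.
Track B is 44, -44, 44, -44, 44, which is the oscillation 44·(−1)^(n+1).
Track C is -6, -30, -150, -750, -3750, which is geometric with ratio 5.
The 16th slot belongs to track A; its 6th term is 124.
Term 17 comes from track B (its 6th entry): -44.
Term 18 comes from track C (its 6th entry): -18750.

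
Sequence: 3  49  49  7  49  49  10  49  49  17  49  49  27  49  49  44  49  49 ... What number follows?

71

Reading positions in blocks of 3 reveals the pattern ABB — 2 tracks woven together.
Track A is 3, 7, 10, 17, 27, 44, which is each term equals the sum of the previous two.
Track B is 49, 49, 49, 49, 49, 49, 49, 49, 49, 49, 49, 49, which is always 49.
Term 19 comes from track A (its 7th entry): 71.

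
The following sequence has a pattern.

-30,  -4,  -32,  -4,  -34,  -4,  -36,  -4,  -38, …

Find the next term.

Taking every 2nd term gives 2 separate tracks.
Stream A is -30, -32, -34, -36, -38, which is subtracting 2 each time.
Stream B is -4, -4, -4, -4, which is constant -4.
Term 10 comes from stream B (its 5th entry): -4.

-4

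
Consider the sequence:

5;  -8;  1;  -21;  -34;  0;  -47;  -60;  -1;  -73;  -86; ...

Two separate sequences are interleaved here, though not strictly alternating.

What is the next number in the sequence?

-2

The slot pattern repeats as AAB (period 3), so there are 2 interleaved tracks.
Stream A: 5, -8, -21, -34, -47, -60, -73, -86. Subtracting 13 each time.
Stream B: 1, 0, -1. Subtracting 1 each time.
The 12th slot belongs to stream B; its 4th term is -2.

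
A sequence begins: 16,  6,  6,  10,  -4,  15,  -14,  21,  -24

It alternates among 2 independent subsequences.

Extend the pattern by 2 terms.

28, -34

Odd-indexed and even-indexed terms follow separate rules.
Subsequence A is 16, 6, -4, -14, -24, which is arithmetic, step −10.
Subsequence B is 6, 10, 15, 21, which is the triangular numbers T_3, T_4, ….
Term 10 comes from subsequence B (its 5th entry): 28.
Term 11 comes from subsequence A (its 6th entry): -34.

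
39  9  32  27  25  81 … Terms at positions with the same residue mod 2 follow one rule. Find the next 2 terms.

18, 243

Split by position mod 2 into 2 tracks.
Stream A: 39, 32, 25 (subtracting 7 each time).
Stream B: 9, 27, 81 (multiplying by 3 each time).
Position 7 falls in stream A as its term 4, giving 18.
The 8th slot belongs to stream B; its 4th term is 243.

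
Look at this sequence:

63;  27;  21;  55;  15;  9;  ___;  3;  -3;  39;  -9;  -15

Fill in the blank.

Reading positions in blocks of 3 reveals the pattern ABB — 2 tracks woven together.
Subsequence A: 63, 55, ?, 39 (arithmetic, step −8).
Subsequence B: 27, 21, 15, 9, 3, -3, -9, -15 (linear: a_n = 33 − 6·n).
Subsequence A's pattern makes the blank 47.

47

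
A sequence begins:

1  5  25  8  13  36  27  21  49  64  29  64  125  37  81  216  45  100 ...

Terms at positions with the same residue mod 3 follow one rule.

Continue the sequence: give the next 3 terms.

343, 53, 121

Taking every 3rd term gives 3 separate tracks.
Track A: 1, 8, 27, 64, 125, 216 (consecutive cubes n³ from n = 1).
Track B: 5, 13, 21, 29, 37, 45 (arithmetic with common difference +8).
Track C: 25, 36, 49, 64, 81, 100 (the squares 5², 6², 7², …).
The 19th slot belongs to track A; its 7th term is 343.
Term 20 comes from track B (its 7th entry): 53.
Position 21 falls in track C as its term 7, giving 121.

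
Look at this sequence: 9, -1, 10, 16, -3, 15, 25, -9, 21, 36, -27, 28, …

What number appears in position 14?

-81

Taking every 3rd term gives 3 separate tracks.
Track A is 9, 16, 25, 36, which is perfect squares starting at 3².
Track B is -1, -3, -9, -27, which is a geometric progression (common ratio 3).
Track C is 10, 15, 21, 28, which is triangular numbers n(n+1)/2 for n = 4, 5, ….
Term 14 comes from track B (its 5th entry): -81.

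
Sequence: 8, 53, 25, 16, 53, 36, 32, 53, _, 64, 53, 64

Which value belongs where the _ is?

49

Split by position mod 3: positions 1, 4, 7, … form one track, and each other residue class forms its own.
Subsequence A is 8, 16, 32, 64, which is powers 2^3, 2^4, 2^5, ….
Subsequence B is 53, 53, 53, 53, which is the constant sequence 53.
Subsequence C is 25, 36, ?, 64, which is perfect squares starting at 5².
Subsequence C's pattern makes the blank 49.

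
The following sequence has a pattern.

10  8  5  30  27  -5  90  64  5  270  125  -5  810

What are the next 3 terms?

Taking every 3rd term gives 3 separate tracks.
Track A is 10, 30, 90, 270, 810, which is multiplying by 3 each time.
Track B is 8, 27, 64, 125, which is perfect cubes starting at 2³.
Track C is 5, -5, 5, -5, which is oscillating between 5 and -5.
Position 14 falls in track B as its term 5, giving 216.
Position 15 → track C, term 5 = 5.
The 16th slot belongs to track A; its 6th term is 2430.

216, 5, 2430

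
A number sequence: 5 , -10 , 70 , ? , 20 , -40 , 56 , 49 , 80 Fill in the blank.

63

Positions follow the repeating pattern AABB; grouping by letter gives 2 tracks.
Track A = 5, -10, 20, -40, 80: a geometric progression (common ratio -2).
Track B = 70, ?, 56, 49: subtracting 7 each time.
Track B's pattern makes the blank 63.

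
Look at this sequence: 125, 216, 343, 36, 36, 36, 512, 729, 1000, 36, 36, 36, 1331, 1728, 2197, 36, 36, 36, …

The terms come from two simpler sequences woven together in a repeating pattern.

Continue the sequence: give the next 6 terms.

2744, 3375, 4096, 36, 36, 36

Positions follow the repeating pattern AAABBB; grouping by letter gives 2 tracks.
Subsequence A: 125, 216, 343, 512, 729, 1000, 1331, 1728, 2197 (the cubes 5³, 6³, 7³, …).
Subsequence B: 36, 36, 36, 36, 36, 36, 36, 36, 36 (always 36).
Term 19 comes from subsequence A (its 10th entry): 2744.
Position 20 → subsequence A, term 11 = 3375.
The 21st slot belongs to subsequence A; its 12th term is 4096.
Term 22 comes from subsequence B (its 10th entry): 36.
Term 23 comes from subsequence B (its 11th entry): 36.
Term 24 comes from subsequence B (its 12th entry): 36.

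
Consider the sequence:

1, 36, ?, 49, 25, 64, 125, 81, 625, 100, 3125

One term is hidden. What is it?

5

Odd-indexed and even-indexed terms follow separate rules.
Stream A: 1, ?, 25, 125, 625, 3125 — powers 5^0, 5^1, 5^2, ….
Stream B: 36, 49, 64, 81, 100 — the squares 6², 7², 8², ….
So the missing entry in stream A is 5.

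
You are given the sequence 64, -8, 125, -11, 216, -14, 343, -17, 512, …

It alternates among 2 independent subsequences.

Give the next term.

-20

Positions 1, 3, 5, … form one subsequence and positions 2, 4, 6, … form another.
Stream A: 64, 125, 216, 343, 512 — consecutive cubes n³ from n = 4.
Stream B: -8, -11, -14, -17 — arithmetic with common difference −3.
Position 10 → stream B, term 5 = -20.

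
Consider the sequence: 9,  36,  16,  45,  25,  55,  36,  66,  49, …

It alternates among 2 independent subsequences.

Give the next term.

78

Odd-indexed and even-indexed terms follow separate rules.
Track A: 9, 16, 25, 36, 49 (the squares 3², 4², 5², …).
Track B: 36, 45, 55, 66 (triangular numbers n(n+1)/2 for n = 8, 9, …).
Term 10 comes from track B (its 5th entry): 78.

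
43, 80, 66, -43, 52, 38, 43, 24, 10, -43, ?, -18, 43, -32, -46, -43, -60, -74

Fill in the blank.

Reading positions in blocks of 3 reveals the pattern ABB — 2 tracks woven together.
Track A = 43, -43, 43, -43, 43, -43: the oscillation 43·(−1)^(n+1).
Track B = 80, 66, 52, 38, 24, 10, ?, -18, -32, -46, -60, -74: arithmetic, step −14.
So the missing entry in track B is -4.

-4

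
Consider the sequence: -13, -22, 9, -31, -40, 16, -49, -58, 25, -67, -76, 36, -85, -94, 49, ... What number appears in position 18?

64

Reading positions in blocks of 3 reveals the pattern AAB — 2 tracks woven together.
Track A = -13, -22, -31, -40, -49, -58, -67, -76, -85, -94: arithmetic, step −9.
Track B = 9, 16, 25, 36, 49: perfect squares starting at 3².
Position 18 falls in track B as its term 6, giving 64.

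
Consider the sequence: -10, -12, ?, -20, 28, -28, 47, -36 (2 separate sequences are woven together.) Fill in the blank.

9

Positions 1, 3, 5, … form one subsequence and positions 2, 4, 6, … form another.
Subsequence A is -10, ?, 28, 47, which is linear: a_n = -29 + 19·n.
Subsequence B is -12, -20, -28, -36, which is arithmetic with common difference −8.
Subsequence A's pattern makes the blank 9.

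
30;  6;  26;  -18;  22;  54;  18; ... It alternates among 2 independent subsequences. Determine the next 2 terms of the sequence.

Taking every 2nd term gives 2 separate tracks.
Stream A is 30, 26, 22, 18, which is linear: a_n = 34 − 4·n.
Stream B is 6, -18, 54, which is geometric with ratio -3.
Position 8 falls in stream B as its term 4, giving -162.
Position 9 falls in stream A as its term 5, giving 14.

-162, 14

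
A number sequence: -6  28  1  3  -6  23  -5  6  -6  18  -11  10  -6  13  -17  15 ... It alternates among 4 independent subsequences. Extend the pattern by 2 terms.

Split by position mod 4: positions 1, 5, 9, … form one track, and each other residue class forms its own.
Stream A: -6, -6, -6, -6 (always -6).
Stream B: 28, 23, 18, 13 (linear: a_n = 33 − 5·n).
Stream C: 1, -5, -11, -17 (linear: a_n = 7 − 6·n).
Stream D: 3, 6, 10, 15 (the triangular numbers T_2, T_3, …).
Position 17 → stream A, term 5 = -6.
The 18th slot belongs to stream B; its 5th term is 8.

-6, 8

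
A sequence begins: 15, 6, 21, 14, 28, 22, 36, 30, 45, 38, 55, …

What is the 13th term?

Taking every 2nd term gives 2 separate tracks.
Track A is 15, 21, 28, 36, 45, 55, which is triangular numbers n(n+1)/2 for n = 5, 6, ….
Track B is 6, 14, 22, 30, 38, which is linear: a_n = -2 + 8·n.
Term 13 comes from track A (its 7th entry): 66.

66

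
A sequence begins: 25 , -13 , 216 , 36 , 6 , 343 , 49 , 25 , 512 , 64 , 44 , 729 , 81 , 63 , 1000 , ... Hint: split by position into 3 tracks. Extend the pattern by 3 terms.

100, 82, 1331

Split by position mod 3 into 3 tracks.
Track A is 25, 36, 49, 64, 81, which is the squares 5², 6², 7², ….
Track B is -13, 6, 25, 44, 63, which is arithmetic, step +19.
Track C is 216, 343, 512, 729, 1000, which is perfect cubes starting at 6³.
Term 16 comes from track A (its 6th entry): 100.
Position 17 falls in track B as its term 6, giving 82.
Position 18 → track C, term 6 = 1331.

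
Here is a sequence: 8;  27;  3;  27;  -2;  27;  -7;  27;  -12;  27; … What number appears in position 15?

The terms cycle through 2 interleaved subsequences.
Subsequence A = 8, 3, -2, -7, -12: arithmetic with common difference −5.
Subsequence B = 27, 27, 27, 27, 27: the constant sequence 27.
Term 15 comes from subsequence A (its 8th entry): -27.

-27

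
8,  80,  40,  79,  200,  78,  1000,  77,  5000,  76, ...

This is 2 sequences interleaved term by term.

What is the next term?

25000

The terms cycle through 2 interleaved subsequences.
Track A is 8, 40, 200, 1000, 5000, which is a geometric progression (common ratio 5).
Track B is 80, 79, 78, 77, 76, which is arithmetic with common difference −1.
Position 11 → track A, term 6 = 25000.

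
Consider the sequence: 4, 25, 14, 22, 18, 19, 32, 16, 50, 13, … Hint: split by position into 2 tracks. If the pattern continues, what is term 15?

The terms cycle through 2 interleaved subsequences.
Subsequence A = 4, 14, 18, 32, 50: Fibonacci-style (each term is the sum of the two before it).
Subsequence B = 25, 22, 19, 16, 13: arithmetic, step −3.
Position 15 → subsequence A, term 8 = 214.

214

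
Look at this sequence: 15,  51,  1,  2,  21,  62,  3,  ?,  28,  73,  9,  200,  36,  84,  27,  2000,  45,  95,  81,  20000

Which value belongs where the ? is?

Split by position mod 4: positions 1, 5, 9, … form one track, and each other residue class forms its own.
Track A is 15, 21, 28, 36, 45, which is triangular numbers n(n+1)/2 for n = 5, 6, ….
Track B is 51, 62, 73, 84, 95, which is arithmetic with common difference +11.
Track C is 1, 3, 9, 27, 81, which is powers 3^0, 3^1, 3^2, ….
Track D is 2, ?, 200, 2000, 20000, which is multiplying by 10 each time.
The gap is track D's term 2; the rule gives 20.

20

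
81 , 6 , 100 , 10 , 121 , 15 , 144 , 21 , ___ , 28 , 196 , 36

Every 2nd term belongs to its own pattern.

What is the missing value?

The terms cycle through 2 interleaved subsequences.
Subsequence A: 81, 100, 121, 144, ?, 196. The squares 9², 10², 11², ….
Subsequence B: 6, 10, 15, 21, 28, 36. The triangular numbers T_3, T_4, ….
Filling subsequence A at index 5 by its rule yields 169.

169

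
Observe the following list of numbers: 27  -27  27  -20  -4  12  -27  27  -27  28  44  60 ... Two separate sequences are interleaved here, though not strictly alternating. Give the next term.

27

Positions follow the repeating pattern AAABBB; grouping by letter gives 2 tracks.
Subsequence A: 27, -27, 27, -27, 27, -27 (oscillating between 27 and -27).
Subsequence B: -20, -4, 12, 28, 44, 60 (arithmetic with common difference +16).
Term 13 comes from subsequence A (its 7th entry): 27.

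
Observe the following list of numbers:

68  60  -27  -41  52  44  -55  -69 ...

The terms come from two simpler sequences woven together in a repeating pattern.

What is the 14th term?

12

The slot pattern repeats as AABB (period 4), so there are 2 interleaved tracks.
Track A: 68, 60, 52, 44. Arithmetic with common difference −8.
Track B: -27, -41, -55, -69. Arithmetic with common difference −14.
Term 14 comes from track A (its 8th entry): 12.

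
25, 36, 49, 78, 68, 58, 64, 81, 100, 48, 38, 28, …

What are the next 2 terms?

121, 144

Positions follow the repeating pattern AAABBB; grouping by letter gives 2 tracks.
Subsequence A: 25, 36, 49, 64, 81, 100. Consecutive squares n² from n = 5.
Subsequence B: 78, 68, 58, 48, 38, 28. Arithmetic, step −10.
Position 13 falls in subsequence A as its term 7, giving 121.
Position 14 falls in subsequence A as its term 8, giving 144.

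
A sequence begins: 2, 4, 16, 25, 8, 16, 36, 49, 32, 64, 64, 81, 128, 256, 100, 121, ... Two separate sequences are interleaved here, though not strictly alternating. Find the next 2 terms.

The slot pattern repeats as AABB (period 4), so there are 2 interleaved tracks.
Track A = 2, 4, 8, 16, 32, 64, 128, 256: multiplying by 2 each time.
Track B = 16, 25, 36, 49, 64, 81, 100, 121: the squares 4², 5², 6², ….
Position 17 → track A, term 9 = 512.
Term 18 comes from track A (its 10th entry): 1024.

512, 1024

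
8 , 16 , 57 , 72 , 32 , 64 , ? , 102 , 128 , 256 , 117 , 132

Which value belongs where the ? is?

87

Positions follow the repeating pattern AABB; grouping by letter gives 2 tracks.
Stream A is 8, 16, 32, 64, 128, 256, which is geometric, ×2 each step.
Stream B is 57, 72, ?, 102, 117, 132, which is arithmetic, step +15.
So the missing entry in stream B is 87.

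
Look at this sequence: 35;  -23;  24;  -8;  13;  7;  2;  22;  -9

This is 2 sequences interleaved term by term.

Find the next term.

37

Positions 1, 3, 5, … form one subsequence and positions 2, 4, 6, … form another.
Stream A: 35, 24, 13, 2, -9. Linear: a_n = 46 − 11·n.
Stream B: -23, -8, 7, 22. Adding 15 each time.
Position 10 → stream B, term 5 = 37.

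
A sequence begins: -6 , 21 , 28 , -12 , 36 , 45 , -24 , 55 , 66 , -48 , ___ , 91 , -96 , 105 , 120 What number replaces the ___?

Positions follow the repeating pattern ABB; grouping by letter gives 2 tracks.
Subsequence A is -6, -12, -24, -48, -96, which is a geometric progression (common ratio 2).
Subsequence B is 21, 28, 36, 45, 55, 66, ?, 91, 105, 120, which is triangular numbers starting at T_6.
Subsequence B's pattern makes the blank 78.

78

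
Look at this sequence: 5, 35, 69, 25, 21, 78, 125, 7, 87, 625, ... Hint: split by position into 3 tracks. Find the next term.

Split by position mod 3: positions 1, 4, 7, … form one track, and each other residue class forms its own.
Track A: 5, 25, 125, 625. Multiplying by 5 each time.
Track B: 35, 21, 7. Arithmetic with common difference −14.
Track C: 69, 78, 87. Linear: a_n = 60 + 9·n.
The 11th slot belongs to track B; its 4th term is -7.

-7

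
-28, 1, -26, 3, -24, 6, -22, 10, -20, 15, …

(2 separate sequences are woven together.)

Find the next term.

-18

Split by position mod 2 into 2 tracks.
Track A: -28, -26, -24, -22, -20 (arithmetic, step +2).
Track B: 1, 3, 6, 10, 15 (triangular numbers n(n+1)/2 for n = 1, 2, …).
Position 11 falls in track A as its term 6, giving -18.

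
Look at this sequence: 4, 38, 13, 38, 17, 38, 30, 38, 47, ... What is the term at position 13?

124

The terms cycle through 2 interleaved subsequences.
Track A: 4, 13, 17, 30, 47 (Fibonacci-style (each term is the sum of the two before it)).
Track B: 38, 38, 38, 38 (always 38).
Position 13 falls in track A as its term 7, giving 124.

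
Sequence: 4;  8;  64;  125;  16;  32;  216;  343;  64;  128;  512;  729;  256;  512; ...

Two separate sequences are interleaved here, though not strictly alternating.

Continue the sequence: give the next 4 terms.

Positions follow the repeating pattern AABB; grouping by letter gives 2 tracks.
Subsequence A: 4, 8, 16, 32, 64, 128, 256, 512 (powers of 2).
Subsequence B: 64, 125, 216, 343, 512, 729 (perfect cubes starting at 4³).
Position 15 falls in subsequence B as its term 7, giving 1000.
Term 16 comes from subsequence B (its 8th entry): 1331.
The 17th slot belongs to subsequence A; its 9th term is 1024.
Term 18 comes from subsequence A (its 10th entry): 2048.

1000, 1331, 1024, 2048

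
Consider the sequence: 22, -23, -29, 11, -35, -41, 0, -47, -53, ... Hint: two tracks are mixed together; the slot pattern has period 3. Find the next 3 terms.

The slot pattern repeats as ABB (period 3), so there are 2 interleaved tracks.
Track A = 22, 11, 0: arithmetic, step −11.
Track B = -23, -29, -35, -41, -47, -53: arithmetic, step −6.
The 10th slot belongs to track A; its 4th term is -11.
Term 11 comes from track B (its 7th entry): -59.
Position 12 → track B, term 8 = -65.

-11, -59, -65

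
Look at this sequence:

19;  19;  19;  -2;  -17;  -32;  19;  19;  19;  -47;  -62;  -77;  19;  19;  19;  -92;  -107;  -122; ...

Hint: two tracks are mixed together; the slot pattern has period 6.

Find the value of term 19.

Reading positions in blocks of 6 reveals the pattern AAABBB — 2 tracks woven together.
Track A: 19, 19, 19, 19, 19, 19, 19, 19, 19 — always 19.
Track B: -2, -17, -32, -47, -62, -77, -92, -107, -122 — arithmetic, step −15.
Position 19 falls in track A as its term 10, giving 19.

19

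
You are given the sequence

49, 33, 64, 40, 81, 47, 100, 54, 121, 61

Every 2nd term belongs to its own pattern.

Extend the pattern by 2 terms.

Positions 1, 3, 5, … form one subsequence and positions 2, 4, 6, … form another.
Track A: 49, 64, 81, 100, 121. Consecutive squares n² from n = 7.
Track B: 33, 40, 47, 54, 61. Arithmetic, step +7.
Position 11 → track A, term 6 = 144.
Position 12 → track B, term 6 = 68.

144, 68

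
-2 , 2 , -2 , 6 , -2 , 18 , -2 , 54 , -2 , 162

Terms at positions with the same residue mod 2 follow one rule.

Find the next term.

Positions 1, 3, 5, … form one subsequence and positions 2, 4, 6, … form another.
Stream A: -2, -2, -2, -2, -2 (constant -2).
Stream B: 2, 6, 18, 54, 162 (multiplying by 3 each time).
Position 11 → stream A, term 6 = -2.

-2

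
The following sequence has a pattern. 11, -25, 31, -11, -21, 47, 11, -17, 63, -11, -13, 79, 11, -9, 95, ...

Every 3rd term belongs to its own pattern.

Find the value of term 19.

Split by position mod 3: positions 1, 4, 7, … form one track, and each other residue class forms its own.
Track A: 11, -11, 11, -11, 11 — the oscillation 11·(−1)^(n+1).
Track B: -25, -21, -17, -13, -9 — arithmetic with common difference +4.
Track C: 31, 47, 63, 79, 95 — arithmetic with common difference +16.
The 19th slot belongs to track A; its 7th term is 11.

11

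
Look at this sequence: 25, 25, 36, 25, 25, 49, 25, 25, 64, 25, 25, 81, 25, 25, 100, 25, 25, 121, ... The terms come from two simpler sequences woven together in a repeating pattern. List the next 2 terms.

The slot pattern repeats as AAB (period 3), so there are 2 interleaved tracks.
Track A: 25, 25, 25, 25, 25, 25, 25, 25, 25, 25, 25, 25 — the constant sequence 25.
Track B: 36, 49, 64, 81, 100, 121 — the squares 6², 7², 8², ….
Position 19 → track A, term 13 = 25.
The 20th slot belongs to track A; its 14th term is 25.

25, 25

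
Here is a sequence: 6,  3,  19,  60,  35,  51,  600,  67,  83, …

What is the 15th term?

The slot pattern repeats as ABB (period 3), so there are 2 interleaved tracks.
Track A: 6, 60, 600 (a geometric progression (common ratio 10)).
Track B: 3, 19, 35, 51, 67, 83 (arithmetic, step +16).
Term 15 comes from track B (its 10th entry): 147.

147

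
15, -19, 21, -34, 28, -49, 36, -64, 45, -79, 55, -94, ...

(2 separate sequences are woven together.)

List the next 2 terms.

66, -109

Positions 1, 3, 5, … form one subsequence and positions 2, 4, 6, … form another.
Track A: 15, 21, 28, 36, 45, 55 — triangular numbers n(n+1)/2 for n = 5, 6, ….
Track B: -19, -34, -49, -64, -79, -94 — arithmetic with common difference −15.
Term 13 comes from track A (its 7th entry): 66.
Position 14 falls in track B as its term 7, giving -109.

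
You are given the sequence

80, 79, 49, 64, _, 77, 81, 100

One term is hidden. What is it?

78

The slot pattern repeats as AABB (period 4), so there are 2 interleaved tracks.
Track A = 80, 79, ?, 77: arithmetic, step −1.
Track B = 49, 64, 81, 100: consecutive squares n² from n = 7.
Track A's pattern makes the blank 78.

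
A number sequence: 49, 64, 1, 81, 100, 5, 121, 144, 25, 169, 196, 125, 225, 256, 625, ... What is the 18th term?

The slot pattern repeats as AAB (period 3), so there are 2 interleaved tracks.
Stream A: 49, 64, 81, 100, 121, 144, 169, 196, 225, 256 — perfect squares starting at 7².
Stream B: 1, 5, 25, 125, 625 — powers 5^0, 5^1, 5^2, ….
Position 18 → stream B, term 6 = 3125.

3125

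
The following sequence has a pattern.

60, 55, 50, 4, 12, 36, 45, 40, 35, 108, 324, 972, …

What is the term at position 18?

Reading positions in blocks of 6 reveals the pattern AAABBB — 2 tracks woven together.
Track A: 60, 55, 50, 45, 40, 35 (subtracting 5 each time).
Track B: 4, 12, 36, 108, 324, 972 (geometric with ratio 3).
The 18th slot belongs to track B; its 9th term is 26244.

26244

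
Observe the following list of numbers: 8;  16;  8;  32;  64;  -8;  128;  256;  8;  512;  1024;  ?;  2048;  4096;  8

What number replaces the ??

Positions follow the repeating pattern AAB; grouping by letter gives 2 tracks.
Track A: 8, 16, 32, 64, 128, 256, 512, 1024, 2048, 4096 — multiplying by 2 each time.
Track B: 8, -8, 8, ?, 8 — the oscillation 8·(−1)^(n+1).
So the missing entry in track B is -8.

-8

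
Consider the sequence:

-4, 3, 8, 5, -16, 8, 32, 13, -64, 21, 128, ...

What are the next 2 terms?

The terms cycle through 2 interleaved subsequences.
Stream A: -4, 8, -16, 32, -64, 128. Geometric with ratio -2.
Stream B: 3, 5, 8, 13, 21. Each term equals the sum of the previous two.
Position 12 → stream B, term 6 = 34.
Position 13 falls in stream A as its term 7, giving -256.

34, -256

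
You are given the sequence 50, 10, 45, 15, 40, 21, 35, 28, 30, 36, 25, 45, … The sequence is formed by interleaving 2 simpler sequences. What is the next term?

Taking every 2nd term gives 2 separate tracks.
Subsequence A: 50, 45, 40, 35, 30, 25 — linear: a_n = 55 − 5·n.
Subsequence B: 10, 15, 21, 28, 36, 45 — triangular numbers n(n+1)/2 for n = 4, 5, ….
Term 13 comes from subsequence A (its 7th entry): 20.

20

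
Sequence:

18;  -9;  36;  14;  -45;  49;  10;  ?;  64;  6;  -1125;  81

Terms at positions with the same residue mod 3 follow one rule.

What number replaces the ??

Split by position mod 3: positions 1, 4, 7, … form one track, and each other residue class forms its own.
Stream A: 18, 14, 10, 6. Arithmetic, step −4.
Stream B: -9, -45, ?, -1125. Multiplying by 5 each time.
Stream C: 36, 49, 64, 81. The squares 6², 7², 8², ….
The gap is stream B's term 3; the rule gives -225.

-225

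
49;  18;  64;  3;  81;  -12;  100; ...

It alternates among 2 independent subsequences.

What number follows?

Positions 1, 3, 5, … form one subsequence and positions 2, 4, 6, … form another.
Stream A is 49, 64, 81, 100, which is consecutive squares n² from n = 7.
Stream B is 18, 3, -12, which is arithmetic, step −15.
Position 8 falls in stream B as its term 4, giving -27.

-27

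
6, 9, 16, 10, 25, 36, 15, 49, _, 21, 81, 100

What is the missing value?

Reading positions in blocks of 3 reveals the pattern ABB — 2 tracks woven together.
Subsequence A: 6, 10, 15, 21 (triangular numbers starting at T_3).
Subsequence B: 9, 16, 25, 36, 49, ?, 81, 100 (consecutive squares n² from n = 3).
Subsequence B's pattern makes the blank 64.

64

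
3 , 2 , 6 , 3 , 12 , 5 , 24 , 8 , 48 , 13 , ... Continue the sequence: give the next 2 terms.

96, 21

Positions 1, 3, 5, … form one subsequence and positions 2, 4, 6, … form another.
Track A = 3, 6, 12, 24, 48: multiplying by 2 each time.
Track B = 2, 3, 5, 8, 13: Fibonacci-style (each term is the sum of the two before it).
The 11th slot belongs to track A; its 6th term is 96.
Position 12 falls in track B as its term 6, giving 21.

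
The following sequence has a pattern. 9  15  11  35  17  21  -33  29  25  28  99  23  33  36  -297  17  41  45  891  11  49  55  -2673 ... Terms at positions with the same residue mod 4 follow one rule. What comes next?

5

Taking every 4th term gives 4 separate tracks.
Subsequence A = 9, 17, 25, 33, 41, 49: arithmetic with common difference +8.
Subsequence B = 15, 21, 28, 36, 45, 55: triangular numbers n(n+1)/2 for n = 5, 6, ….
Subsequence C = 11, -33, 99, -297, 891, -2673: geometric with ratio -3.
Subsequence D = 35, 29, 23, 17, 11: linear: a_n = 41 − 6·n.
Position 24 → subsequence D, term 6 = 5.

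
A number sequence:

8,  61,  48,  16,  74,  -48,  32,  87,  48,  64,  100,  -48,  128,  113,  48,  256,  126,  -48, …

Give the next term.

512

Read the sequence 3 terms at a time; column i is its own pattern.
Subsequence A = 8, 16, 32, 64, 128, 256: powers 2^3, 2^4, 2^5, ….
Subsequence B = 61, 74, 87, 100, 113, 126: adding 13 each time.
Subsequence C = 48, -48, 48, -48, 48, -48: alternating ±48.
The 19th slot belongs to subsequence A; its 7th term is 512.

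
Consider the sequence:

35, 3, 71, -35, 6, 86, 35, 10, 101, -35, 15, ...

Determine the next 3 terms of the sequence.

Split by position mod 3 into 3 tracks.
Track A: 35, -35, 35, -35 — alternating ±35.
Track B: 3, 6, 10, 15 — triangular numbers starting at T_2.
Track C: 71, 86, 101 — adding 15 each time.
Term 12 comes from track C (its 4th entry): 116.
Term 13 comes from track A (its 5th entry): 35.
Term 14 comes from track B (its 5th entry): 21.

116, 35, 21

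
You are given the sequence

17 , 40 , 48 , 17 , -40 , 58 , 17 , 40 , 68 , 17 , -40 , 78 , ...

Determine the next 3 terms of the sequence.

17, 40, 88

Split by position mod 3 into 3 tracks.
Stream A: 17, 17, 17, 17 (the constant sequence 17).
Stream B: 40, -40, 40, -40 (alternating ±40).
Stream C: 48, 58, 68, 78 (arithmetic, step +10).
Term 13 comes from stream A (its 5th entry): 17.
The 14th slot belongs to stream B; its 5th term is 40.
Position 15 → stream C, term 5 = 88.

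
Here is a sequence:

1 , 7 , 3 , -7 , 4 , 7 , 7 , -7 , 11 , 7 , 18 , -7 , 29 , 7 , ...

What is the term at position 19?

123

The terms cycle through 2 interleaved subsequences.
Subsequence A: 1, 3, 4, 7, 11, 18, 29 (a Fibonacci-like recurrence a_n = a_{n-1} + a_{n-2}).
Subsequence B: 7, -7, 7, -7, 7, -7, 7 (the oscillation 7·(−1)^(n+1)).
Position 19 → subsequence A, term 10 = 123.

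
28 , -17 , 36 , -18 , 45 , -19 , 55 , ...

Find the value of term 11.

Positions 1, 3, 5, … form one subsequence and positions 2, 4, 6, … form another.
Track A: 28, 36, 45, 55 — the triangular numbers T_7, T_8, ….
Track B: -17, -18, -19 — subtracting 1 each time.
Position 11 → track A, term 6 = 78.

78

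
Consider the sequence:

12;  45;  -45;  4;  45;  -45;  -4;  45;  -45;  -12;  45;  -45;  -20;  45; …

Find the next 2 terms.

-45, -28

The slot pattern repeats as ABB (period 3), so there are 2 interleaved tracks.
Stream A is 12, 4, -4, -12, -20, which is arithmetic with common difference −8.
Stream B is 45, -45, 45, -45, 45, -45, 45, -45, 45, which is the oscillation 45·(−1)^(n+1).
Position 15 falls in stream B as its term 10, giving -45.
Term 16 comes from stream A (its 6th entry): -28.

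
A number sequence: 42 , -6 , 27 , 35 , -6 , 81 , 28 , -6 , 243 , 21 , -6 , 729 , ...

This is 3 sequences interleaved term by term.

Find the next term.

14

The terms cycle through 3 interleaved subsequences.
Track A is 42, 35, 28, 21, which is arithmetic with common difference −7.
Track B is -6, -6, -6, -6, which is constant -6.
Track C is 27, 81, 243, 729, which is powers of 3.
The 13th slot belongs to track A; its 5th term is 14.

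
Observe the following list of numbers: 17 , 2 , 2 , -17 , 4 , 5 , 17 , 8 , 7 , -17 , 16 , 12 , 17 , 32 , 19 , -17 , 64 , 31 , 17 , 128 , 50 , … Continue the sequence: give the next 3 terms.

The terms cycle through 3 interleaved subsequences.
Stream A: 17, -17, 17, -17, 17, -17, 17 (alternating ±17).
Stream B: 2, 4, 8, 16, 32, 64, 128 (powers 2^1, 2^2, 2^3, …).
Stream C: 2, 5, 7, 12, 19, 31, 50 (each term equals the sum of the previous two).
Position 22 → stream A, term 8 = -17.
Position 23 falls in stream B as its term 8, giving 256.
Position 24 falls in stream C as its term 8, giving 81.

-17, 256, 81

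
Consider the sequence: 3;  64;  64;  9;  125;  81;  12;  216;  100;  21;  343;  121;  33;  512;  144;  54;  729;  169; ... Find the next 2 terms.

87, 1000

The terms cycle through 3 interleaved subsequences.
Track A: 3, 9, 12, 21, 33, 54 — Fibonacci-style (each term is the sum of the two before it).
Track B: 64, 125, 216, 343, 512, 729 — perfect cubes starting at 4³.
Track C: 64, 81, 100, 121, 144, 169 — consecutive squares n² from n = 8.
Position 19 → track A, term 7 = 87.
Position 20 falls in track B as its term 7, giving 1000.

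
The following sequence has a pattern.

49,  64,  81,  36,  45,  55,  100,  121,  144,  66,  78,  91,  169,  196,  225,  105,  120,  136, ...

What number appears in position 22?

153

Reading positions in blocks of 6 reveals the pattern AAABBB — 2 tracks woven together.
Stream A: 49, 64, 81, 100, 121, 144, 169, 196, 225 — perfect squares starting at 7².
Stream B: 36, 45, 55, 66, 78, 91, 105, 120, 136 — triangular numbers starting at T_8.
The 22nd slot belongs to stream B; its 10th term is 153.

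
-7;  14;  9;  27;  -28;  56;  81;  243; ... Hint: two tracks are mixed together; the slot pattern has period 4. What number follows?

The slot pattern repeats as AABB (period 4), so there are 2 interleaved tracks.
Track A: -7, 14, -28, 56 — geometric with ratio -2.
Track B: 9, 27, 81, 243 — powers 3^2, 3^3, 3^4, ….
Term 9 comes from track A (its 5th entry): -112.

-112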